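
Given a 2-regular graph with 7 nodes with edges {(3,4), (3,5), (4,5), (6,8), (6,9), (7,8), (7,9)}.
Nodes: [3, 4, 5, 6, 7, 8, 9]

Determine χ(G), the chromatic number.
Clique number ω(G) = 3 (lower bound: χ ≥ ω).
The clique on [3, 4, 5] has size 3, forcing χ ≥ 3, and the coloring below uses 3 colors, so χ(G) = 3.
A valid 3-coloring: color 1: [5, 6, 7]; color 2: [4, 8, 9]; color 3: [3].

χ(G) = 3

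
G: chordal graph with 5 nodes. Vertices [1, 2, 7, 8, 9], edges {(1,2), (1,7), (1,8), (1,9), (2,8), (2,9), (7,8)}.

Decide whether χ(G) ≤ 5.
A valid 5-coloring: color 1: [1]; color 2: [8, 9]; color 3: [2, 7].
(χ(G) = 3 ≤ 5.)

Yes, G is 5-colorable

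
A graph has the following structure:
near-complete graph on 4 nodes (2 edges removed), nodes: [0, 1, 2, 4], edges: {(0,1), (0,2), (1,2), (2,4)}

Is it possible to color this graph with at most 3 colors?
A valid 3-coloring: color 1: [2]; color 2: [0, 4]; color 3: [1].
(χ(G) = 3 ≤ 3.)

Yes, G is 3-colorable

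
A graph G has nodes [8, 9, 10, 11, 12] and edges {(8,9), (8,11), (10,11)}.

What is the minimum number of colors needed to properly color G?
χ(G) = 2

Clique number ω(G) = 2 (lower bound: χ ≥ ω).
The graph is bipartite (no odd cycle), so 2 colors suffice: χ(G) = 2.
A valid 2-coloring: color 1: [9, 11, 12]; color 2: [8, 10].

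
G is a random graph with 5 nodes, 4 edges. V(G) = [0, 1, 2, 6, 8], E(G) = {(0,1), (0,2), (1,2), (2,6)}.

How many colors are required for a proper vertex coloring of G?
χ(G) = 3

Clique number ω(G) = 3 (lower bound: χ ≥ ω).
The clique on [0, 1, 2] has size 3, forcing χ ≥ 3, and the coloring below uses 3 colors, so χ(G) = 3.
A valid 3-coloring: color 1: [2, 8]; color 2: [0, 6]; color 3: [1].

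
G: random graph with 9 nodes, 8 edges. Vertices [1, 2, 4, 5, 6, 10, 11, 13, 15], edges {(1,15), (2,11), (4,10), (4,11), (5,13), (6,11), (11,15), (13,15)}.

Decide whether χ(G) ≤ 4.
A valid 4-coloring: color 1: [1, 10, 11, 13]; color 2: [2, 4, 5, 6, 15].
(χ(G) = 2 ≤ 4.)

Yes, G is 4-colorable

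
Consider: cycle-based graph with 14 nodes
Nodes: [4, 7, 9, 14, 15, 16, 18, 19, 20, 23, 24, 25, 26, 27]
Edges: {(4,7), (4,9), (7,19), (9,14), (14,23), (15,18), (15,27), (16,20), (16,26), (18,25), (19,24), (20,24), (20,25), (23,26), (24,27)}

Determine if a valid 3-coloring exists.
Yes, G is 3-colorable

A valid 3-coloring: color 1: [4, 14, 18, 19, 20, 26, 27]; color 2: [7, 9, 15, 16, 23, 24, 25].
(χ(G) = 2 ≤ 3.)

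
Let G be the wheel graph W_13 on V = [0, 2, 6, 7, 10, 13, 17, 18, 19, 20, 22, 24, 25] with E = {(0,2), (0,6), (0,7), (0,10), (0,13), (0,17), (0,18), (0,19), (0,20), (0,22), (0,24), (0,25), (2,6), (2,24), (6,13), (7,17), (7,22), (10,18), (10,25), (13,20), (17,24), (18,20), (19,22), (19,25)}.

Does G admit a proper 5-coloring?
Yes, G is 5-colorable

A valid 5-coloring: color 1: [0]; color 2: [2, 13, 17, 18, 22, 25]; color 3: [6, 7, 10, 19, 20, 24].
(χ(G) = 3 ≤ 5.)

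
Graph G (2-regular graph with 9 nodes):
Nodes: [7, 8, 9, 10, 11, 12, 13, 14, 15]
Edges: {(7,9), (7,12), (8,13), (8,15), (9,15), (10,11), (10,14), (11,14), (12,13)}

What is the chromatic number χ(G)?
χ(G) = 3

Clique number ω(G) = 3 (lower bound: χ ≥ ω).
The clique on [10, 11, 14] has size 3, forcing χ ≥ 3, and the coloring below uses 3 colors, so χ(G) = 3.
A valid 3-coloring: color 1: [7, 11, 13, 15]; color 2: [8, 9, 12, 14]; color 3: [10].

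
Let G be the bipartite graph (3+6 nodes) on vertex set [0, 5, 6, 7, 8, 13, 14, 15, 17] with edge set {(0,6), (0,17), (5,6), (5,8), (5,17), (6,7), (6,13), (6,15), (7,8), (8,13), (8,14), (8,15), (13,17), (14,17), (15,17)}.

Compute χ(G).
χ(G) = 2

Clique number ω(G) = 2 (lower bound: χ ≥ ω).
The graph is bipartite (no odd cycle), so 2 colors suffice: χ(G) = 2.
A valid 2-coloring: color 1: [6, 8, 17]; color 2: [0, 5, 7, 13, 14, 15].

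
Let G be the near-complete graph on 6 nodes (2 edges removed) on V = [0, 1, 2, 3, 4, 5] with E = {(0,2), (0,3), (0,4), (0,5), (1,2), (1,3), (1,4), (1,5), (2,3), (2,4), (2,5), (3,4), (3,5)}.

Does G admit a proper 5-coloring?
A valid 5-coloring: color 1: [2]; color 2: [3]; color 3: [0, 1]; color 4: [4, 5].
(χ(G) = 4 ≤ 5.)

Yes, G is 5-colorable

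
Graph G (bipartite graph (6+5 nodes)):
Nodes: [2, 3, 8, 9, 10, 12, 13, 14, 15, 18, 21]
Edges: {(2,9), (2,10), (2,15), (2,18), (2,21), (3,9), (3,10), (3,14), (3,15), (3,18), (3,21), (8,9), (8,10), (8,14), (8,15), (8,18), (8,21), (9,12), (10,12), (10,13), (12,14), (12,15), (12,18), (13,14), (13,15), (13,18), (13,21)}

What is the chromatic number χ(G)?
Clique number ω(G) = 2 (lower bound: χ ≥ ω).
The graph is bipartite (no odd cycle), so 2 colors suffice: χ(G) = 2.
A valid 2-coloring: color 1: [2, 3, 8, 12, 13]; color 2: [9, 10, 14, 15, 18, 21].

χ(G) = 2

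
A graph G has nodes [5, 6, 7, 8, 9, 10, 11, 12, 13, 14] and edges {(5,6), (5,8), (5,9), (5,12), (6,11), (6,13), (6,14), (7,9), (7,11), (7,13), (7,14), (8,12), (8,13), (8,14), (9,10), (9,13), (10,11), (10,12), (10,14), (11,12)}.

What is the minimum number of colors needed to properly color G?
Clique number ω(G) = 3 (lower bound: χ ≥ ω).
The clique on [5, 8, 12] has size 3, forcing χ ≥ 3, and the coloring below uses 3 colors, so χ(G) = 3.
A valid 3-coloring: color 1: [6, 7, 8, 10]; color 2: [9, 12, 14]; color 3: [5, 11, 13].

χ(G) = 3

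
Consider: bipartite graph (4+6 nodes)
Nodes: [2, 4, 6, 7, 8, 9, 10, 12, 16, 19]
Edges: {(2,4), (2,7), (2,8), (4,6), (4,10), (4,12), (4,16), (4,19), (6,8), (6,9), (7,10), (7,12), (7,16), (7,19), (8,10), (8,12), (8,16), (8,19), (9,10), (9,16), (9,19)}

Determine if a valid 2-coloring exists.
A valid 2-coloring: color 1: [4, 7, 8, 9]; color 2: [2, 6, 10, 12, 16, 19].
(χ(G) = 2 ≤ 2.)

Yes, G is 2-colorable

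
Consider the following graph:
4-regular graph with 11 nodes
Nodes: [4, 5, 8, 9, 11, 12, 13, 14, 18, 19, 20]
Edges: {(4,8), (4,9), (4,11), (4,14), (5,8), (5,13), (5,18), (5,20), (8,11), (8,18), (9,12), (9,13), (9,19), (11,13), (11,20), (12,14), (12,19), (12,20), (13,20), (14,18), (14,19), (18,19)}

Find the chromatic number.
χ(G) = 3

Clique number ω(G) = 3 (lower bound: χ ≥ ω).
The clique on [4, 8, 11] has size 3, forcing χ ≥ 3, and the coloring below uses 3 colors, so χ(G) = 3.
A valid 3-coloring: color 1: [4, 12, 13, 18]; color 2: [5, 9, 11, 14]; color 3: [8, 19, 20].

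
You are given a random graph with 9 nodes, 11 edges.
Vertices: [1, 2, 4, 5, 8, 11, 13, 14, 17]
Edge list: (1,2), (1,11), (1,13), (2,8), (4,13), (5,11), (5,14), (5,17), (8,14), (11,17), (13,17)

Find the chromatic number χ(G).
Clique number ω(G) = 3 (lower bound: χ ≥ ω).
The clique on [5, 11, 17] has size 3, forcing χ ≥ 3, and the coloring below uses 3 colors, so χ(G) = 3.
A valid 3-coloring: color 1: [2, 5, 13]; color 2: [1, 4, 14, 17]; color 3: [8, 11].

χ(G) = 3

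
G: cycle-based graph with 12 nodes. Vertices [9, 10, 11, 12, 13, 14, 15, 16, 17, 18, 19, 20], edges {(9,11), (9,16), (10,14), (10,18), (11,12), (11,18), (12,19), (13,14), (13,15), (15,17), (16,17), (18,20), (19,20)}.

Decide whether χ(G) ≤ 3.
A valid 3-coloring: color 1: [9, 13, 17, 18, 19]; color 2: [11, 14, 15, 16, 20]; color 3: [10, 12].
(χ(G) = 3 ≤ 3.)

Yes, G is 3-colorable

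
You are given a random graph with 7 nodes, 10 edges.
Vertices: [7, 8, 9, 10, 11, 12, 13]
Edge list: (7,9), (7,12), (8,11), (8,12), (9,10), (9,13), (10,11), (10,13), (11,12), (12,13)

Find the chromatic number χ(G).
χ(G) = 3

Clique number ω(G) = 3 (lower bound: χ ≥ ω).
The clique on [9, 10, 13] has size 3, forcing χ ≥ 3, and the coloring below uses 3 colors, so χ(G) = 3.
A valid 3-coloring: color 1: [9, 12]; color 2: [7, 11, 13]; color 3: [8, 10].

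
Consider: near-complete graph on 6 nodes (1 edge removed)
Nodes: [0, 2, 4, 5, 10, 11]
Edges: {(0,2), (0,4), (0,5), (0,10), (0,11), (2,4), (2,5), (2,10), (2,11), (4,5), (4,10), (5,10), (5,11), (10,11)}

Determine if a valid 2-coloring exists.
The clique on vertices [0, 2, 5, 10, 11] has size 5 > 2, so it alone needs 5 colors.

No, G is not 2-colorable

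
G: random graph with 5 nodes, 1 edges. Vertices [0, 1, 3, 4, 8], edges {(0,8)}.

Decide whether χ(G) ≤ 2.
A valid 2-coloring: color 1: [0, 1, 3, 4]; color 2: [8].
(χ(G) = 2 ≤ 2.)

Yes, G is 2-colorable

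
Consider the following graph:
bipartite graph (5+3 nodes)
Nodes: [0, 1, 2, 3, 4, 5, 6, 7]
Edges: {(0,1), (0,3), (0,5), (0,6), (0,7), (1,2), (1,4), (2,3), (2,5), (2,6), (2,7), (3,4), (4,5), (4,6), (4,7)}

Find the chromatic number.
Clique number ω(G) = 2 (lower bound: χ ≥ ω).
The graph is bipartite (no odd cycle), so 2 colors suffice: χ(G) = 2.
A valid 2-coloring: color 1: [0, 2, 4]; color 2: [1, 3, 5, 6, 7].

χ(G) = 2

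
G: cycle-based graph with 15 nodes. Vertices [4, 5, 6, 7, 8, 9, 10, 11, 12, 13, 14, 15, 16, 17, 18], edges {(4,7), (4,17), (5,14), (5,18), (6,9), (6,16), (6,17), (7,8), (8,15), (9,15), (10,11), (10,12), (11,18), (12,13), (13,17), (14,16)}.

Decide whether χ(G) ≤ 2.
Odd cycle [4, 7, 8, 15, 9, 6, 17] needs 3 colors (χ ≥ 3).
Hence χ(G) ≥ 3 > 2, so no proper 2-coloring exists.

No, G is not 2-colorable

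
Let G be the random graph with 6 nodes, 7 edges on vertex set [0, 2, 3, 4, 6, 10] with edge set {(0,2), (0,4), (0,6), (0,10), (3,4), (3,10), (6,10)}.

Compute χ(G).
Clique number ω(G) = 3 (lower bound: χ ≥ ω).
The clique on [0, 6, 10] has size 3, forcing χ ≥ 3, and the coloring below uses 3 colors, so χ(G) = 3.
A valid 3-coloring: color 1: [0, 3]; color 2: [2, 4, 10]; color 3: [6].

χ(G) = 3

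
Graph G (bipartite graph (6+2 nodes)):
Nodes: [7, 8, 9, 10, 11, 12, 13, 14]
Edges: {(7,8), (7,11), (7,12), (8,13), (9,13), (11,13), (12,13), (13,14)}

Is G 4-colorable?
A valid 4-coloring: color 1: [7, 10, 13]; color 2: [8, 9, 11, 12, 14].
(χ(G) = 2 ≤ 4.)

Yes, G is 4-colorable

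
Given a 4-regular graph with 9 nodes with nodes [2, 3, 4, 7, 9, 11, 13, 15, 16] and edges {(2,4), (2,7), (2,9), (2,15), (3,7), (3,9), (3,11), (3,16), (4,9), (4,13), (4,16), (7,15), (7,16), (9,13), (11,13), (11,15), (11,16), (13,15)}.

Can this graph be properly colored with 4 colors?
A valid 4-coloring: color 1: [2, 3, 13]; color 2: [4, 7, 11]; color 3: [9, 15, 16].
(χ(G) = 3 ≤ 4.)

Yes, G is 4-colorable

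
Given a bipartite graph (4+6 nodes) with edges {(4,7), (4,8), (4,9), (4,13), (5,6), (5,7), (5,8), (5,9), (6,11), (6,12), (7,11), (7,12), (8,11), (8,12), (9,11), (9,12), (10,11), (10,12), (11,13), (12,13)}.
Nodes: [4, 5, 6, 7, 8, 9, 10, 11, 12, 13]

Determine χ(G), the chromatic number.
χ(G) = 2

Clique number ω(G) = 2 (lower bound: χ ≥ ω).
The graph is bipartite (no odd cycle), so 2 colors suffice: χ(G) = 2.
A valid 2-coloring: color 1: [4, 5, 11, 12]; color 2: [6, 7, 8, 9, 10, 13].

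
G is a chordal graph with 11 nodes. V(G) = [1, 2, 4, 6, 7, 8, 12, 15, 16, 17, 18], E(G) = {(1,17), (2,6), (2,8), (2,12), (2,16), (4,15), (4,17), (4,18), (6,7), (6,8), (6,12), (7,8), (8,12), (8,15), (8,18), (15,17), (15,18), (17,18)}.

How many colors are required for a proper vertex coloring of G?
χ(G) = 4

Clique number ω(G) = 4 (lower bound: χ ≥ ω).
The clique on [4, 15, 17, 18] has size 4, forcing χ ≥ 4, and the coloring below uses 4 colors, so χ(G) = 4.
A valid 4-coloring: color 1: [8, 16, 17]; color 2: [1, 2, 7, 18]; color 3: [6, 15]; color 4: [4, 12].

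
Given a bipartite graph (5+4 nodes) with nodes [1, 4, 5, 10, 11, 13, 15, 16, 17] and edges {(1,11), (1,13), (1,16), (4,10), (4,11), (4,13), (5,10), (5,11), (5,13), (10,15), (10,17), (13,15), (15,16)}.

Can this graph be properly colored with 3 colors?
Yes, G is 3-colorable

A valid 3-coloring: color 1: [10, 11, 13, 16]; color 2: [1, 4, 5, 15, 17].
(χ(G) = 2 ≤ 3.)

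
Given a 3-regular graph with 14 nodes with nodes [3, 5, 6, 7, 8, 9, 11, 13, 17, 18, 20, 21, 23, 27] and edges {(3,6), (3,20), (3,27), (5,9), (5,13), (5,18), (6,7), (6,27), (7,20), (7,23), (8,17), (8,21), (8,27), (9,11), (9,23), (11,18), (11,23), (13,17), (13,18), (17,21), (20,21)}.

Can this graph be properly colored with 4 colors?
Yes, G is 4-colorable

A valid 4-coloring: color 1: [6, 8, 11, 13, 20]; color 2: [5, 7, 21, 27]; color 3: [3, 9, 17, 18]; color 4: [23].
(χ(G) = 3 ≤ 4.)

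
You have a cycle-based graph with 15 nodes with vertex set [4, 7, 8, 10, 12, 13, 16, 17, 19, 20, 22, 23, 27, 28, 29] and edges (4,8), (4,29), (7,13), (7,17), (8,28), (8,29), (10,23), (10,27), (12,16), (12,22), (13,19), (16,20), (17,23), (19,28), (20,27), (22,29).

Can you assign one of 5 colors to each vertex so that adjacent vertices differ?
Yes, G is 5-colorable

A valid 5-coloring: color 1: [10, 12, 13, 17, 20, 28, 29]; color 2: [7, 8, 16, 19, 22, 23, 27]; color 3: [4].
(χ(G) = 3 ≤ 5.)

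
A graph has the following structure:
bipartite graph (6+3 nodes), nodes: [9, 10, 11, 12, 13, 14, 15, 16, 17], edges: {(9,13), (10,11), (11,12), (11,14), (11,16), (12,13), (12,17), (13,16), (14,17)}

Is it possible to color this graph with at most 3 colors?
Yes, G is 3-colorable

A valid 3-coloring: color 1: [11, 13, 15, 17]; color 2: [9, 10, 12, 14, 16].
(χ(G) = 2 ≤ 3.)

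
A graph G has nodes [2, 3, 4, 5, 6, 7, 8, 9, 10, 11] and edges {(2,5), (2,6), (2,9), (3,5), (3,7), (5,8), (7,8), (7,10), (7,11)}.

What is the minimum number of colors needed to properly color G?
χ(G) = 2

Clique number ω(G) = 2 (lower bound: χ ≥ ω).
The graph is bipartite (no odd cycle), so 2 colors suffice: χ(G) = 2.
A valid 2-coloring: color 1: [4, 5, 6, 7, 9]; color 2: [2, 3, 8, 10, 11].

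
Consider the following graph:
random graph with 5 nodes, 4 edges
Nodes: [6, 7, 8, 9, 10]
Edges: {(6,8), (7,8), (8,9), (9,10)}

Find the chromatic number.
χ(G) = 2

Clique number ω(G) = 2 (lower bound: χ ≥ ω).
The graph is bipartite (no odd cycle), so 2 colors suffice: χ(G) = 2.
A valid 2-coloring: color 1: [8, 10]; color 2: [6, 7, 9].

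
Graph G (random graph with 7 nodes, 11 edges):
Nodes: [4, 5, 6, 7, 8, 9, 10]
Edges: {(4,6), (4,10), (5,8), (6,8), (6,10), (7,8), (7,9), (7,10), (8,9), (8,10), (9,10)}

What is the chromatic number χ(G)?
χ(G) = 4

Clique number ω(G) = 4 (lower bound: χ ≥ ω).
The clique on [7, 8, 9, 10] has size 4, forcing χ ≥ 4, and the coloring below uses 4 colors, so χ(G) = 4.
A valid 4-coloring: color 1: [4, 8]; color 2: [5, 10]; color 3: [6, 9]; color 4: [7].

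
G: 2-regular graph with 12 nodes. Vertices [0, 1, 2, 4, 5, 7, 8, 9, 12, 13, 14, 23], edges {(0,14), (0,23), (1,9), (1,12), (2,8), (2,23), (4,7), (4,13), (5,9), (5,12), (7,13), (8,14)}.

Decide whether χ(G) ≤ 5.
A valid 5-coloring: color 1: [0, 1, 5, 7, 8]; color 2: [9, 12, 13, 14, 23]; color 3: [2, 4].
(χ(G) = 3 ≤ 5.)

Yes, G is 5-colorable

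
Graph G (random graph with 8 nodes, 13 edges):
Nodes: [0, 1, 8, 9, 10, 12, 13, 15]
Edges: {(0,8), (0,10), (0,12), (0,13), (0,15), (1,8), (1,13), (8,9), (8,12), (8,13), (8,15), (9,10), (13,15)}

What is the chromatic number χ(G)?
Clique number ω(G) = 4 (lower bound: χ ≥ ω).
The clique on [0, 8, 13, 15] has size 4, forcing χ ≥ 4, and the coloring below uses 4 colors, so χ(G) = 4.
A valid 4-coloring: color 1: [8, 10]; color 2: [0, 1, 9]; color 3: [12, 13]; color 4: [15].

χ(G) = 4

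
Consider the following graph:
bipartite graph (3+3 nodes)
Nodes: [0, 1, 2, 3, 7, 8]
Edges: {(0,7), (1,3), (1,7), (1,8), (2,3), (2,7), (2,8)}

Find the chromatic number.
Clique number ω(G) = 2 (lower bound: χ ≥ ω).
The graph is bipartite (no odd cycle), so 2 colors suffice: χ(G) = 2.
A valid 2-coloring: color 1: [3, 7, 8]; color 2: [0, 1, 2].

χ(G) = 2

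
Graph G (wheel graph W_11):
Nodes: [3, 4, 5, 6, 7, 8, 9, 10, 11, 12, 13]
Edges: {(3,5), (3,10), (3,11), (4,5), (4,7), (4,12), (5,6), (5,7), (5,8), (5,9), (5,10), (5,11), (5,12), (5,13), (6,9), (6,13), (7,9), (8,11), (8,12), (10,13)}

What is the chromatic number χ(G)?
χ(G) = 3

Clique number ω(G) = 3 (lower bound: χ ≥ ω).
The clique on [3, 5, 10] has size 3, forcing χ ≥ 3, and the coloring below uses 3 colors, so χ(G) = 3.
A valid 3-coloring: color 1: [5]; color 2: [3, 4, 8, 9, 13]; color 3: [6, 7, 10, 11, 12].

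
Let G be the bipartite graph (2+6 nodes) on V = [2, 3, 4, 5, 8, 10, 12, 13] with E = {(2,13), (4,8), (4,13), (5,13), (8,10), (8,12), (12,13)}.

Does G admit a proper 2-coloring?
Yes, G is 2-colorable

A valid 2-coloring: color 1: [3, 8, 13]; color 2: [2, 4, 5, 10, 12].
(χ(G) = 2 ≤ 2.)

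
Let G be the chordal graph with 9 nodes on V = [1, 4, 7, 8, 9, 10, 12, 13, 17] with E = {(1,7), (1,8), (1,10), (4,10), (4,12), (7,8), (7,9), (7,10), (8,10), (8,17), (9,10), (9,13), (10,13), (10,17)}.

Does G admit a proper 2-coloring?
No, G is not 2-colorable

The clique on vertices [1, 7, 8, 10] has size 4 > 2, so it alone needs 4 colors.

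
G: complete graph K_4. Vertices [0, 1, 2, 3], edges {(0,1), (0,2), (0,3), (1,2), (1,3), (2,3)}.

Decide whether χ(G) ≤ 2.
The clique on vertices [0, 1, 2, 3] has size 4 > 2, so it alone needs 4 colors.

No, G is not 2-colorable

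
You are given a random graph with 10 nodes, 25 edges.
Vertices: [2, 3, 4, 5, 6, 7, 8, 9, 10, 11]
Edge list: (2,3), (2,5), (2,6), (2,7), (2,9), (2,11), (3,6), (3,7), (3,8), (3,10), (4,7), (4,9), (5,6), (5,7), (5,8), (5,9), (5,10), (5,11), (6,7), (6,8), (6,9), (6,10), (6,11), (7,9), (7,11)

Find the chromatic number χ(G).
Clique number ω(G) = 5 (lower bound: χ ≥ ω).
The clique on [2, 5, 6, 7, 9] has size 5, forcing χ ≥ 5, and the coloring below uses 5 colors, so χ(G) = 5.
A valid 5-coloring: color 1: [4, 6]; color 2: [7, 8, 10]; color 3: [3, 5]; color 4: [2]; color 5: [9, 11].

χ(G) = 5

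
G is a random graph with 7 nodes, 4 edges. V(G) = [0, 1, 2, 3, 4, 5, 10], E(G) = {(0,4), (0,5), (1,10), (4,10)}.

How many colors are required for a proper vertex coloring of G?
χ(G) = 2

Clique number ω(G) = 2 (lower bound: χ ≥ ω).
The graph is bipartite (no odd cycle), so 2 colors suffice: χ(G) = 2.
A valid 2-coloring: color 1: [0, 2, 3, 10]; color 2: [1, 4, 5].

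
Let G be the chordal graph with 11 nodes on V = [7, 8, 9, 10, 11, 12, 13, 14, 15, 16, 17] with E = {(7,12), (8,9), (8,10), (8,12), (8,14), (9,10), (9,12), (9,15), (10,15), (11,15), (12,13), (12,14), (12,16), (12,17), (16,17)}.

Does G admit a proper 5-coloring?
Yes, G is 5-colorable

A valid 5-coloring: color 1: [10, 11, 12]; color 2: [7, 9, 13, 14, 16]; color 3: [8, 15, 17].
(χ(G) = 3 ≤ 5.)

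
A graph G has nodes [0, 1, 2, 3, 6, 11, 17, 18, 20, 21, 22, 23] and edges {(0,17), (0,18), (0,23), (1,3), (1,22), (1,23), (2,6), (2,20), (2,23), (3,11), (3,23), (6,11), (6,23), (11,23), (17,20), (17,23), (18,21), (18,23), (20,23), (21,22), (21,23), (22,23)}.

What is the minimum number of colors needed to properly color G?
χ(G) = 4

Clique number ω(G) = 3 (lower bound: χ ≥ ω).
Odd cycle [6, 11, 3, 1, 22, 21, 18, 0, 17, 20, 2] needs 3 colors (χ ≥ 3).
Vertex 23 is adjacent to every vertex of [0, 1, 2, 3, 6, 11, 17, 18, 20, 21, 22], which already need 3 colors among themselves, so 23 needs a new color (χ ≥ 4).
The coloring below uses 4 colors, so χ(G) = 4.
A valid 4-coloring: color 1: [23]; color 2: [3, 6, 18, 20, 22]; color 3: [0, 1, 2, 11, 21]; color 4: [17].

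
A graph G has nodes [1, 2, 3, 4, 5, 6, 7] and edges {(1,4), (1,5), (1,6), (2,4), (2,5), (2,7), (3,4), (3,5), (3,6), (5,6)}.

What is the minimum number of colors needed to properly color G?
χ(G) = 3

Clique number ω(G) = 3 (lower bound: χ ≥ ω).
The clique on [1, 5, 6] has size 3, forcing χ ≥ 3, and the coloring below uses 3 colors, so χ(G) = 3.
A valid 3-coloring: color 1: [4, 5, 7]; color 2: [2, 6]; color 3: [1, 3].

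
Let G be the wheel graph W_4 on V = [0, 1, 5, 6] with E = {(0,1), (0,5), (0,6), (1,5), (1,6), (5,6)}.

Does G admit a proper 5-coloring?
A valid 5-coloring: color 1: [5]; color 2: [6]; color 3: [0]; color 4: [1].
(χ(G) = 4 ≤ 5.)

Yes, G is 5-colorable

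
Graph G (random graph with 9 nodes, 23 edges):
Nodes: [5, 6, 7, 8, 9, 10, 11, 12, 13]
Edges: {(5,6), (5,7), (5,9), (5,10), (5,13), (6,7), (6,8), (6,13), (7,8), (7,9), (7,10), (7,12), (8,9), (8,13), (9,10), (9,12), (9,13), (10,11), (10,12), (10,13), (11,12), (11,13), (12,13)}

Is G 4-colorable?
A valid 4-coloring: color 1: [7, 13]; color 2: [8, 10]; color 3: [6, 9, 11]; color 4: [5, 12].
(χ(G) = 4 ≤ 4.)

Yes, G is 4-colorable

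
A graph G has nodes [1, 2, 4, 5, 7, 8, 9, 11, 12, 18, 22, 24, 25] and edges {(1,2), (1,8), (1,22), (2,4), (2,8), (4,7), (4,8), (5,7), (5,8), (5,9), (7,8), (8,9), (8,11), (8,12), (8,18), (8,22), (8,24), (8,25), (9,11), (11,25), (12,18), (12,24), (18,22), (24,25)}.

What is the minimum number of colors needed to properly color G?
Clique number ω(G) = 3 (lower bound: χ ≥ ω).
The clique on [1, 2, 8] has size 3, forcing χ ≥ 3, and the coloring below uses 3 colors, so χ(G) = 3.
A valid 3-coloring: color 1: [8]; color 2: [2, 7, 9, 12, 22, 25]; color 3: [1, 4, 5, 11, 18, 24].

χ(G) = 3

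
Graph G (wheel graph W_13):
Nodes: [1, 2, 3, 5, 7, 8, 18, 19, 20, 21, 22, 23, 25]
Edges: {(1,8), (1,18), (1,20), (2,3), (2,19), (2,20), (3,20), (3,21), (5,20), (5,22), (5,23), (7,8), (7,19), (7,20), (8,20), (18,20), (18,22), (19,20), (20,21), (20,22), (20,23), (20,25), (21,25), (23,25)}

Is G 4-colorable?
Yes, G is 4-colorable

A valid 4-coloring: color 1: [20]; color 2: [3, 5, 8, 18, 19, 25]; color 3: [1, 2, 7, 21, 22, 23].
(χ(G) = 3 ≤ 4.)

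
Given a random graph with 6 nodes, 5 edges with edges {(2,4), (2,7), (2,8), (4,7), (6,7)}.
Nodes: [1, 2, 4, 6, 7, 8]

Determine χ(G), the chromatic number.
χ(G) = 3

Clique number ω(G) = 3 (lower bound: χ ≥ ω).
The clique on [2, 4, 7] has size 3, forcing χ ≥ 3, and the coloring below uses 3 colors, so χ(G) = 3.
A valid 3-coloring: color 1: [1, 2, 6]; color 2: [7, 8]; color 3: [4].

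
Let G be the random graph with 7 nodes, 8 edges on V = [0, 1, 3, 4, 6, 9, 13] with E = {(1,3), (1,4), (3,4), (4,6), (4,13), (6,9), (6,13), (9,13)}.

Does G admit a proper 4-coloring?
Yes, G is 4-colorable

A valid 4-coloring: color 1: [0, 4, 9]; color 2: [1, 13]; color 3: [3, 6].
(χ(G) = 3 ≤ 4.)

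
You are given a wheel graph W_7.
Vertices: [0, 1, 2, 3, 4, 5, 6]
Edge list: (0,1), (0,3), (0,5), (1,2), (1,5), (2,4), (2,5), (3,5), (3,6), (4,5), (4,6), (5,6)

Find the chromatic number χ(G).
χ(G) = 3

Clique number ω(G) = 3 (lower bound: χ ≥ ω).
The clique on [0, 1, 5] has size 3, forcing χ ≥ 3, and the coloring below uses 3 colors, so χ(G) = 3.
A valid 3-coloring: color 1: [5]; color 2: [0, 2, 6]; color 3: [1, 3, 4].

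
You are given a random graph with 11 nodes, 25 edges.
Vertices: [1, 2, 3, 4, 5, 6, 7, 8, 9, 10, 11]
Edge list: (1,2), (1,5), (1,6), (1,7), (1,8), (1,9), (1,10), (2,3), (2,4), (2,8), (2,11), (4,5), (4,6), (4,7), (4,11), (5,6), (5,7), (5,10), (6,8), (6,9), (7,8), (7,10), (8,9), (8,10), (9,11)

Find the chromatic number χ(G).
Clique number ω(G) = 4 (lower bound: χ ≥ ω).
The clique on [1, 7, 8, 10] has size 4, forcing χ ≥ 4, and the coloring below uses 4 colors, so χ(G) = 4.
A valid 4-coloring: color 1: [1, 3, 11]; color 2: [5, 8]; color 3: [2, 6, 7]; color 4: [4, 9, 10].

χ(G) = 4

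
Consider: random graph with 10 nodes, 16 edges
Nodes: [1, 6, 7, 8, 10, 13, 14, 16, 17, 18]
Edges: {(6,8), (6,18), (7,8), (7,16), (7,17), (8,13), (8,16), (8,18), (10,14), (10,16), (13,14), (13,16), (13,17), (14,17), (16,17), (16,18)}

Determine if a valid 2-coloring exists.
No, G is not 2-colorable

The clique on vertices [8, 16, 18] has size 3 > 2, so it alone needs 3 colors.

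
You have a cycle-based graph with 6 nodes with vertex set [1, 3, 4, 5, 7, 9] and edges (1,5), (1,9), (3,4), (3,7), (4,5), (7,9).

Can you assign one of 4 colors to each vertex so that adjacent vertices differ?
Yes, G is 4-colorable

A valid 4-coloring: color 1: [1, 4, 7]; color 2: [3, 5, 9].
(χ(G) = 2 ≤ 4.)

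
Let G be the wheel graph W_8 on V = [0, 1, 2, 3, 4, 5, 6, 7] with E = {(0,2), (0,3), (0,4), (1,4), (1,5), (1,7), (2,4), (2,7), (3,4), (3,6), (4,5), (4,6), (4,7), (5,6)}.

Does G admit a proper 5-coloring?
Yes, G is 5-colorable

A valid 5-coloring: color 1: [4]; color 2: [2, 3, 5]; color 3: [0, 1, 6]; color 4: [7].
(χ(G) = 4 ≤ 5.)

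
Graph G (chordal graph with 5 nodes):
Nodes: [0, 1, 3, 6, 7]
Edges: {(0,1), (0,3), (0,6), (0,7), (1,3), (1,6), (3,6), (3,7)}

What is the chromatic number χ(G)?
Clique number ω(G) = 4 (lower bound: χ ≥ ω).
The clique on [0, 1, 3, 6] has size 4, forcing χ ≥ 4, and the coloring below uses 4 colors, so χ(G) = 4.
A valid 4-coloring: color 1: [0]; color 2: [3]; color 3: [6, 7]; color 4: [1].

χ(G) = 4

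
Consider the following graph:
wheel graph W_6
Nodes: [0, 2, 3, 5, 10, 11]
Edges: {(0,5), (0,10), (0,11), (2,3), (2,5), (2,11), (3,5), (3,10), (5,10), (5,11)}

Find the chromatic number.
Clique number ω(G) = 3 (lower bound: χ ≥ ω).
Odd cycle [11, 2, 3, 10, 0] needs 3 colors (χ ≥ 3).
Vertex 5 is adjacent to every vertex of [0, 2, 3, 10, 11], which already need 3 colors among themselves, so 5 needs a new color (χ ≥ 4).
The coloring below uses 4 colors, so χ(G) = 4.
A valid 4-coloring: color 1: [5]; color 2: [10, 11]; color 3: [0, 2]; color 4: [3].

χ(G) = 4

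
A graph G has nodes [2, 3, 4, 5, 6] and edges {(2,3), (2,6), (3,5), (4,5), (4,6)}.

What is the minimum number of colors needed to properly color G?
χ(G) = 3

Clique number ω(G) = 2 (lower bound: χ ≥ ω).
Odd cycle [2, 6, 4, 5, 3] needs 3 colors (χ ≥ 3).
The coloring below uses 3 colors, so χ(G) = 3.
A valid 3-coloring: color 1: [2, 5]; color 2: [3, 6]; color 3: [4].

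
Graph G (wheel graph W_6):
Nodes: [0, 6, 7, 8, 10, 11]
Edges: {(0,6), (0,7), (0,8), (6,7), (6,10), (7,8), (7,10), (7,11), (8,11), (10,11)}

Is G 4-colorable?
Yes, G is 4-colorable

A valid 4-coloring: color 1: [7]; color 2: [6, 11]; color 3: [8, 10]; color 4: [0].
(χ(G) = 4 ≤ 4.)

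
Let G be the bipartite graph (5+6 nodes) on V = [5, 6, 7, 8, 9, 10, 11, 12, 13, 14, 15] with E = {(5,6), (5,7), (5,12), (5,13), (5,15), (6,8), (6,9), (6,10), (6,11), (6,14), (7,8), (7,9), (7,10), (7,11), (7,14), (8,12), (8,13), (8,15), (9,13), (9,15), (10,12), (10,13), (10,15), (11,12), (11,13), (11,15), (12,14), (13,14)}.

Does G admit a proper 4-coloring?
Yes, G is 4-colorable

A valid 4-coloring: color 1: [6, 7, 12, 13, 15]; color 2: [5, 8, 9, 10, 11, 14].
(χ(G) = 2 ≤ 4.)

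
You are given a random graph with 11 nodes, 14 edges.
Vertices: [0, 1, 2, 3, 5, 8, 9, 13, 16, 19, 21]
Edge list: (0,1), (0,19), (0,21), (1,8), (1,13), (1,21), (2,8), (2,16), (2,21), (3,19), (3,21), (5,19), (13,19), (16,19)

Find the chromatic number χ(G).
Clique number ω(G) = 3 (lower bound: χ ≥ ω).
The clique on [0, 1, 21] has size 3, forcing χ ≥ 3, and the coloring below uses 3 colors, so χ(G) = 3.
A valid 3-coloring: color 1: [1, 2, 9, 19]; color 2: [0, 3, 5, 8, 13, 16]; color 3: [21].

χ(G) = 3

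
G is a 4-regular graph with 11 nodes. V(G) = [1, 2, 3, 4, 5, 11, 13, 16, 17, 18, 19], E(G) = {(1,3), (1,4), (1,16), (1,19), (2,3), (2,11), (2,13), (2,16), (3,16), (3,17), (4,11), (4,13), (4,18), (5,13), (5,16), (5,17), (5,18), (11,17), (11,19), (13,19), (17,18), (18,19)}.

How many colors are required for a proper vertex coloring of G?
Clique number ω(G) = 3 (lower bound: χ ≥ ω).
The clique on [1, 3, 16] has size 3, forcing χ ≥ 3, and the coloring below uses 3 colors, so χ(G) = 3.
A valid 3-coloring: color 1: [3, 4, 5, 19]; color 2: [11, 13, 16, 18]; color 3: [1, 2, 17].

χ(G) = 3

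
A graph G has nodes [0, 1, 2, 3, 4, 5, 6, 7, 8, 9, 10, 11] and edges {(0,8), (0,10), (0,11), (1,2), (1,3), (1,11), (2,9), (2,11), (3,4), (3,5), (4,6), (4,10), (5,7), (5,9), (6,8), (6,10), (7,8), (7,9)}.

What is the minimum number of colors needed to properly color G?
Clique number ω(G) = 3 (lower bound: χ ≥ ω).
The clique on [1, 2, 11] has size 3, forcing χ ≥ 3, and the coloring below uses 3 colors, so χ(G) = 3.
A valid 3-coloring: color 1: [3, 8, 9, 10, 11]; color 2: [0, 1, 6, 7]; color 3: [2, 4, 5].

χ(G) = 3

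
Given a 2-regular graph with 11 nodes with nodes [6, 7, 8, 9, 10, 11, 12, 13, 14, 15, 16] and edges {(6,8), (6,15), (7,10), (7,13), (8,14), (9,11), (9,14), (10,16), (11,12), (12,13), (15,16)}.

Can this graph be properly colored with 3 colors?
A valid 3-coloring: color 1: [6, 7, 11, 14, 16]; color 2: [8, 9, 10, 13, 15]; color 3: [12].
(χ(G) = 3 ≤ 3.)

Yes, G is 3-colorable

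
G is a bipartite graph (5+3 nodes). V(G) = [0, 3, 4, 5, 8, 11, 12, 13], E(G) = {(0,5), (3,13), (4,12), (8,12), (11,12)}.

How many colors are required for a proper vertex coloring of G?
χ(G) = 2

Clique number ω(G) = 2 (lower bound: χ ≥ ω).
The graph is bipartite (no odd cycle), so 2 colors suffice: χ(G) = 2.
A valid 2-coloring: color 1: [5, 12, 13]; color 2: [0, 3, 4, 8, 11].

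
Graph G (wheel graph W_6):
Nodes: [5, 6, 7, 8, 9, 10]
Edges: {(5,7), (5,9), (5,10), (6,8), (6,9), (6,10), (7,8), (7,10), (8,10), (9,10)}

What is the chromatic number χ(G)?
χ(G) = 4

Clique number ω(G) = 3 (lower bound: χ ≥ ω).
Odd cycle [9, 5, 7, 8, 6] needs 3 colors (χ ≥ 3).
Vertex 10 is adjacent to every vertex of [5, 6, 7, 8, 9], which already need 3 colors among themselves, so 10 needs a new color (χ ≥ 4).
The coloring below uses 4 colors, so χ(G) = 4.
A valid 4-coloring: color 1: [10]; color 2: [8, 9]; color 3: [5, 6]; color 4: [7].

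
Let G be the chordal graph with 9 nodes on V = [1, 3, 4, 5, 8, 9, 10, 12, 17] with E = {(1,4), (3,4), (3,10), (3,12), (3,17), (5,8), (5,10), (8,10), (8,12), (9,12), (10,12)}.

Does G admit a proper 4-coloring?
Yes, G is 4-colorable

A valid 4-coloring: color 1: [4, 9, 10, 17]; color 2: [1, 5, 12]; color 3: [3, 8].
(χ(G) = 3 ≤ 4.)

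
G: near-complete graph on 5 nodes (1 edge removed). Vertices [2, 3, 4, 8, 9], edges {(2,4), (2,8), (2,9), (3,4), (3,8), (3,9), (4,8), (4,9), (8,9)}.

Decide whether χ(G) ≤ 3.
No, G is not 3-colorable

The clique on vertices [2, 4, 8, 9] has size 4 > 3, so it alone needs 4 colors.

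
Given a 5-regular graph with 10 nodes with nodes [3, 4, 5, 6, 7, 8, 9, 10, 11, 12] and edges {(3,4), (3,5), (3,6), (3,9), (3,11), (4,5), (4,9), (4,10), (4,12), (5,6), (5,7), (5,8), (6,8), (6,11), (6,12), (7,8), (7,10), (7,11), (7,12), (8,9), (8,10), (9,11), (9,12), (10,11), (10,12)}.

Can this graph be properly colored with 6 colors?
Yes, G is 6-colorable

A valid 6-coloring: color 1: [3, 8, 12]; color 2: [4, 6, 7]; color 3: [5, 11]; color 4: [9, 10].
(χ(G) = 4 ≤ 6.)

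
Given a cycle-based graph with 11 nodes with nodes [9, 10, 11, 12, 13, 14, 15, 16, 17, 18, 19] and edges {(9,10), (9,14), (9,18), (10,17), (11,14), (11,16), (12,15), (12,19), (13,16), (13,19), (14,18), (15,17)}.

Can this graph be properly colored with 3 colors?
Yes, G is 3-colorable

A valid 3-coloring: color 1: [9, 11, 12, 13, 17]; color 2: [10, 14, 15, 16, 19]; color 3: [18].
(χ(G) = 3 ≤ 3.)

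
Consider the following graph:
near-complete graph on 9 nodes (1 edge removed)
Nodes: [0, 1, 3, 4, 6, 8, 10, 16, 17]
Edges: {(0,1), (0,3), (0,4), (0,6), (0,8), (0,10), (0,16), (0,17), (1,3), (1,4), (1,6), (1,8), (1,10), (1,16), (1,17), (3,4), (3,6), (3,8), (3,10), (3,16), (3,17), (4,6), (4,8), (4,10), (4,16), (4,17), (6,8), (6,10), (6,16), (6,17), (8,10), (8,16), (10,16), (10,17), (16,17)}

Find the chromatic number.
χ(G) = 8

Clique number ω(G) = 8 (lower bound: χ ≥ ω).
The clique on [0, 1, 3, 4, 6, 8, 10, 16] has size 8, forcing χ ≥ 8, and the coloring below uses 8 colors, so χ(G) = 8.
A valid 8-coloring: color 1: [1]; color 2: [10]; color 3: [6]; color 4: [16]; color 5: [3]; color 6: [4]; color 7: [0]; color 8: [8, 17].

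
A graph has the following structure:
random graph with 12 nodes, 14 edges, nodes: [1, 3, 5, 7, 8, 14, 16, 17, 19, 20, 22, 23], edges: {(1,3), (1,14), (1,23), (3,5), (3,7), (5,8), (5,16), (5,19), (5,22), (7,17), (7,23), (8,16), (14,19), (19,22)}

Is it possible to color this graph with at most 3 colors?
Yes, G is 3-colorable

A valid 3-coloring: color 1: [1, 5, 7, 20]; color 2: [3, 16, 17, 19, 23]; color 3: [8, 14, 22].
(χ(G) = 3 ≤ 3.)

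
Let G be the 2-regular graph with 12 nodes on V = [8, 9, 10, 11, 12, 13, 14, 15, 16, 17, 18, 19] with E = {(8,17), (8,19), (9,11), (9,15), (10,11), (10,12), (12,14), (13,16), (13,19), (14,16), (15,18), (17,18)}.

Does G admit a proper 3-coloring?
A valid 3-coloring: color 1: [8, 9, 10, 13, 14, 18]; color 2: [11, 12, 15, 16, 17, 19].
(χ(G) = 2 ≤ 3.)

Yes, G is 3-colorable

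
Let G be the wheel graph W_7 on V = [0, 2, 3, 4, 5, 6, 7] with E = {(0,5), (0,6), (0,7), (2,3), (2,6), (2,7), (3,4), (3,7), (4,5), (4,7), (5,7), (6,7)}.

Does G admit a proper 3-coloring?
Yes, G is 3-colorable

A valid 3-coloring: color 1: [7]; color 2: [3, 5, 6]; color 3: [0, 2, 4].
(χ(G) = 3 ≤ 3.)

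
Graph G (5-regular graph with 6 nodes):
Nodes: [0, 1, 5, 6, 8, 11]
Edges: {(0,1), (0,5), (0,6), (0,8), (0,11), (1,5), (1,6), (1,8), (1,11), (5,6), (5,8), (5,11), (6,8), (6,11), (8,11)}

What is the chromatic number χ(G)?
Clique number ω(G) = 6 (lower bound: χ ≥ ω).
The clique on [0, 1, 5, 6, 8, 11] has size 6, forcing χ ≥ 6, and the coloring below uses 6 colors, so χ(G) = 6.
A valid 6-coloring: color 1: [6]; color 2: [5]; color 3: [1]; color 4: [0]; color 5: [11]; color 6: [8].

χ(G) = 6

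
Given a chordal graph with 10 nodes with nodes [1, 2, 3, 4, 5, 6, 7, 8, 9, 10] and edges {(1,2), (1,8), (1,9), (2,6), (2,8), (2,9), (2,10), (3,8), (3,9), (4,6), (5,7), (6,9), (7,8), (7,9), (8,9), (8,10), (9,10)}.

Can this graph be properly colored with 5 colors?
Yes, G is 5-colorable

A valid 5-coloring: color 1: [4, 5, 9]; color 2: [6, 8]; color 3: [2, 3, 7]; color 4: [1, 10].
(χ(G) = 4 ≤ 5.)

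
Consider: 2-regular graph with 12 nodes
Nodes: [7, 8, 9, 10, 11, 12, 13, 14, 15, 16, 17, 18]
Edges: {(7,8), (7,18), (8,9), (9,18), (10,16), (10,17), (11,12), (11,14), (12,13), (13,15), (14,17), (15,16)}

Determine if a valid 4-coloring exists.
A valid 4-coloring: color 1: [8, 11, 13, 16, 17, 18]; color 2: [7, 9, 10, 12, 14, 15].
(χ(G) = 2 ≤ 4.)

Yes, G is 4-colorable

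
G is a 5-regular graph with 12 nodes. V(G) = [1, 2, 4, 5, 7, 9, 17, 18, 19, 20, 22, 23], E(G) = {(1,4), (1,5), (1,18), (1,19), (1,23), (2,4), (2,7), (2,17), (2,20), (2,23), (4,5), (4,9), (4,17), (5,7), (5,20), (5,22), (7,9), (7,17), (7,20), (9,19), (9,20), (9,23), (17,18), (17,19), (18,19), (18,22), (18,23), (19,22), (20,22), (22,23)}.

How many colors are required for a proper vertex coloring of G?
χ(G) = 4

Clique number ω(G) = 3 (lower bound: χ ≥ ω).
Suppose a proper 3-coloring c exists. The clique [1, 4, 5] takes 3 distinct colors; by symmetry let c(1) = 1, c(4) = 2, c(5) = 3.
- Vertex 2: neighbors [4] already have colors [2]; try each remaining color.
- Case c(2) = 1:
  - Vertex 7: neighbors [2, 5] already have colors [1, 3] ⇒ c(7) = 2.
  - Vertex 20: neighbors [2, 7, 5] already have colors [1, 2, 3] — all 3 colors blocked. Contradiction.
- Case c(2) = 3:
  - Vertex 17: neighbors [4, 2] already have colors [2, 3] ⇒ c(17) = 1.
  - Vertex 23: neighbors [1, 2] already have colors [1, 3] ⇒ c(23) = 2.
  - Vertex 22: neighbors [23, 5] already have colors [2, 3] ⇒ c(22) = 1.
  - Vertex 7: neighbors [17, 2] already have colors [1, 3] ⇒ c(7) = 2.
  - Vertex 20: neighbors [22, 7, 2] already have colors [1, 2, 3] — all 3 colors blocked. Contradiction.
Every case ends in a contradiction, so G has no proper 3-coloring (χ ≥ 4).
The coloring below uses 4 colors, so χ(G) = 4.
A valid 4-coloring: color 1: [4, 7, 19, 23]; color 2: [2, 5, 9, 18]; color 3: [1, 17, 20]; color 4: [22].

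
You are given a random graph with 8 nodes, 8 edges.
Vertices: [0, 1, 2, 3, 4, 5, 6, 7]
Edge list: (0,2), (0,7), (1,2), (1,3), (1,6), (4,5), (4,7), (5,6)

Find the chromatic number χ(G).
χ(G) = 3

Clique number ω(G) = 2 (lower bound: χ ≥ ω).
Odd cycle [6, 5, 4, 7, 0, 2, 1] needs 3 colors (χ ≥ 3).
The coloring below uses 3 colors, so χ(G) = 3.
A valid 3-coloring: color 1: [1, 5, 7]; color 2: [2, 3, 4, 6]; color 3: [0].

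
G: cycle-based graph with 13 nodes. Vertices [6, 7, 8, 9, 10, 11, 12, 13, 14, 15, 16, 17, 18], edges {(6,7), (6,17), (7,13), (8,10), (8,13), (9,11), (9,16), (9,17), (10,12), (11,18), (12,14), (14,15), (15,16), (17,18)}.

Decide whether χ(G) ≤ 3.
Yes, G is 3-colorable

A valid 3-coloring: color 1: [7, 8, 11, 12, 15, 17]; color 2: [6, 9, 10, 13, 14, 18]; color 3: [16].
(χ(G) = 3 ≤ 3.)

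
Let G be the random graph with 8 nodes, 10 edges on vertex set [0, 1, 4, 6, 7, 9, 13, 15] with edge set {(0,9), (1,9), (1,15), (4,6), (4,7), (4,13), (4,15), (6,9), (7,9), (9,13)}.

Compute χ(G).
χ(G) = 3

Clique number ω(G) = 2 (lower bound: χ ≥ ω).
Odd cycle [15, 1, 9, 13, 4] needs 3 colors (χ ≥ 3).
The coloring below uses 3 colors, so χ(G) = 3.
A valid 3-coloring: color 1: [4, 9]; color 2: [0, 6, 7, 13, 15]; color 3: [1].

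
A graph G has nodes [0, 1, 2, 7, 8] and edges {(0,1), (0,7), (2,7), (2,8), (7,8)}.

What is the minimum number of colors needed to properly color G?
χ(G) = 3

Clique number ω(G) = 3 (lower bound: χ ≥ ω).
The clique on [2, 7, 8] has size 3, forcing χ ≥ 3, and the coloring below uses 3 colors, so χ(G) = 3.
A valid 3-coloring: color 1: [1, 7]; color 2: [0, 8]; color 3: [2].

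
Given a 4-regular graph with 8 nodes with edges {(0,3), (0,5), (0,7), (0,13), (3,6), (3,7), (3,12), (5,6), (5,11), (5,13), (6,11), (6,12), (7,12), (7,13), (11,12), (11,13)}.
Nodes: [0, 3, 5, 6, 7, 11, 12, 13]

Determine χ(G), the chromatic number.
Clique number ω(G) = 3 (lower bound: χ ≥ ω).
Suppose a proper 3-coloring c exists. The clique [0, 3, 7] takes 3 distinct colors; by symmetry let c(0) = 1, c(3) = 2, c(7) = 3.
- Vertex 12: neighbors [3, 7] already have colors [2, 3] ⇒ c(12) = 1.
- Vertex 6: neighbors [12, 3] already have colors [1, 2] ⇒ c(6) = 3.
- Vertex 5: neighbors [0, 6] already have colors [1, 3] ⇒ c(5) = 2.
- Vertex 11: neighbors [12, 5, 6] already have colors [1, 2, 3] — all 3 colors blocked. Contradiction.
The forced assignments end in a contradiction, so G has no proper 3-coloring (χ ≥ 4).
The coloring below uses 4 colors, so χ(G) = 4.
A valid 4-coloring: color 1: [0, 6]; color 2: [12, 13]; color 3: [3, 11]; color 4: [5, 7].

χ(G) = 4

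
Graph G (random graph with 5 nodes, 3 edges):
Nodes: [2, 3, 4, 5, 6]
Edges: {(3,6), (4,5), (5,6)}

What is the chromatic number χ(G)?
χ(G) = 2

Clique number ω(G) = 2 (lower bound: χ ≥ ω).
The graph is bipartite (no odd cycle), so 2 colors suffice: χ(G) = 2.
A valid 2-coloring: color 1: [2, 4, 6]; color 2: [3, 5].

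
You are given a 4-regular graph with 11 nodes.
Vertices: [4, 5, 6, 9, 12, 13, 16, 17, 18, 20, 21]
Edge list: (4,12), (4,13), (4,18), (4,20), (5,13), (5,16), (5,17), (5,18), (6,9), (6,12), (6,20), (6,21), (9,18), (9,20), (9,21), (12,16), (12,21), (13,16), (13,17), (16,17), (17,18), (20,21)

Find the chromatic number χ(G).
χ(G) = 4

Clique number ω(G) = 4 (lower bound: χ ≥ ω).
The clique on [5, 13, 16, 17] has size 4, forcing χ ≥ 4, and the coloring below uses 4 colors, so χ(G) = 4.
A valid 4-coloring: color 1: [4, 5, 21]; color 2: [12, 13, 18, 20]; color 3: [6, 16]; color 4: [9, 17].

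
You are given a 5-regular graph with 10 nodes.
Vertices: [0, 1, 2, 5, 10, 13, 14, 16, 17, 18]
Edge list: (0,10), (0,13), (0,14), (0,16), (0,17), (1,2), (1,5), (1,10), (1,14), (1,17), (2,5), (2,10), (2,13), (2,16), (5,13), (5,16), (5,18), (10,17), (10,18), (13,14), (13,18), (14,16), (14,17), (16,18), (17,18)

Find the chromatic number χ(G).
χ(G) = 4

Clique number ω(G) = 3 (lower bound: χ ≥ ω).
Suppose a proper 3-coloring c exists. The clique [0, 10, 17] takes 3 distinct colors; by symmetry let c(0) = 1, c(10) = 2, c(17) = 3.
- Vertex 1: neighbors [10, 17] already have colors [2, 3] ⇒ c(1) = 1.
- Vertex 2: neighbors [1, 10] already have colors [1, 2] ⇒ c(2) = 3.
- Vertex 5: neighbors [1, 2] already have colors [1, 3] ⇒ c(5) = 2.
- Vertex 13: neighbors [0, 5, 2] already have colors [1, 2, 3] — all 3 colors blocked. Contradiction.
The forced assignments end in a contradiction, so G has no proper 3-coloring (χ ≥ 4).
The coloring below uses 4 colors, so χ(G) = 4.
A valid 4-coloring: color 1: [0, 1, 18]; color 2: [2, 14]; color 3: [13, 16, 17]; color 4: [5, 10].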